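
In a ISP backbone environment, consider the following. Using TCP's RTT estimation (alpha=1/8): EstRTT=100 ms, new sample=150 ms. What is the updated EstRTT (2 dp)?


Given: EstRTT = 100 ms, SampleRTT = 150 ms, alpha = 1/8
New EstRTT = (1 - alpha) * EstRTT + alpha * SampleRTT
(7/8) * 100 = 87.5
(1/8) * 150 = 18.75
New EstRTT = 87.5 + 18.75 = 106.25 ms -> 106.25 ms (2 dp)

106.25


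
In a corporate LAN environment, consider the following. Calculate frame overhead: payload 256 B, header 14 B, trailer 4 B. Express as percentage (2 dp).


Given: payload = 256 B, header = 14 B, trailer = 4 B
Overhead bytes = header + trailer = 14 + 4 = 18
Total frame = payload + overhead = 256 + 18 = 274
Overhead % = 18 / 274 * 100 = 6.5693% -> 6.57% (2 dp)

6.57


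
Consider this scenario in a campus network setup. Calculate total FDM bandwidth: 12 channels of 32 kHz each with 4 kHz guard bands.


Given: 12 channels, 32 kHz each, guard = 4 kHz
Channel bandwidth = 12 * 32 = 384 kHz
Guard bands = 11 gaps * 4 kHz = 44 kHz
Total = 384 + 44 = 428 kHz

428


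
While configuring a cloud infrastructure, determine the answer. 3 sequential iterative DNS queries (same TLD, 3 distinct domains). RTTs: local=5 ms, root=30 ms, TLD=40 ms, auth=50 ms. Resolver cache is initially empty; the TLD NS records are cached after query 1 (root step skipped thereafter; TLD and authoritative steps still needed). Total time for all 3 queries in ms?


Lookup 1 (cold cache): local + root + TLD + auth = 5 + 30 + 40 + 50 = 125 ms
Lookups 2..3 (TLD NS cached -> skip root; new domain -> still ask TLD and auth): local + TLD + auth = 5 + 40 + 50 = 95 ms each
Remaining 2 lookups: 2 * 95 = 190 ms
Total = 125 + 190 = 315 ms

315


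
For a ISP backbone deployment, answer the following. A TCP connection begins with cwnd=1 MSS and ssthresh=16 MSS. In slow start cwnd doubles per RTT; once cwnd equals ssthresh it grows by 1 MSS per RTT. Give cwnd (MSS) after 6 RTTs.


RTT 0: cwnd = 1 MSS (initial)
RTT 1: cwnd = 2 MSS (slow start, doubled)
RTT 2: cwnd = 4 MSS (slow start, doubled)
RTT 3: cwnd = 8 MSS (slow start, doubled)
RTT 4: cwnd = 16 MSS (slow start, doubled)
RTT 5: cwnd = 17 MSS (congestion avoidance, +1)
RTT 6: cwnd = 18 MSS (congestion avoidance, +1)

18


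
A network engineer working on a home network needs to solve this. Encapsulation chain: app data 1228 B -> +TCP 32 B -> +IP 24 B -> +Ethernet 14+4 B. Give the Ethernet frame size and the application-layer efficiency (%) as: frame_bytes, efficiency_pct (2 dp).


TCP segment = 1228 + 32 = 1260 B
IP packet = 1260 + 24 = 1284 B
Ethernet frame = 1284 + 14 + 4 = 1302 B
Efficiency = app / frame = 1228 / 1302 = 0.943164 = 94.3164% -> 94.32% (2 dp)

1302, 94.32


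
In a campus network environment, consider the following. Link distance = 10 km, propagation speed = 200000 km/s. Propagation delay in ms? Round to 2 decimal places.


Given: distance = 10 km, speed = 200000 km/s
Delay = distance / speed = 10 / 200000 seconds
Delay in ms = 10 * 1000 / 200000
Delay = 0.0500 ms
Rounded to 2 dp = 0.05 ms

0.05


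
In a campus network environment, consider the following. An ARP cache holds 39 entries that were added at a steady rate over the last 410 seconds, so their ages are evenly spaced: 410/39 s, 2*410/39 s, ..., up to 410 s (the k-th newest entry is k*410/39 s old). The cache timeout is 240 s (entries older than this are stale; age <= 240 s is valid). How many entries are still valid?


Ages are k * 410/39 s for k = 1..39 (spacing = 10.5128 s).
Entry k is valid iff k * 410/39 <= 240 iff k <= 39 * 240 / 410 = 22.8293
n_valid = floor(22.8293) = 22
(n_stale = 39 - 22 = 17)

22


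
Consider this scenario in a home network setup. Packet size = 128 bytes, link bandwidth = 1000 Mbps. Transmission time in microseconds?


Given: packet = 128 bytes, bandwidth = 1000 Mbps
Packet in bits = 128 * 8 = 1024 bits
Bandwidth = 1000 * 10^6 = 1000000000 bps
Time = 1024 / 1000000000 seconds
Time in us = 1024 * 10^6 / 1000000000 = 1.024

1.024


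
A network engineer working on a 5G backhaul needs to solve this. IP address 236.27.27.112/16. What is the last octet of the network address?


Given: IP = 236.27.27.112, prefix = /16
Subnet mask = 255.255.0.0
Last octet of IP: 112
Last octet of mask: 0
Network last octet = 112 AND 0 = 0

0


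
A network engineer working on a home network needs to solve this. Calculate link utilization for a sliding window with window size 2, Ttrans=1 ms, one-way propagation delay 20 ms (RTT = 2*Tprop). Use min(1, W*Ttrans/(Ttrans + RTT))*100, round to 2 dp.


Given: W = 2, Ttrans = 1 ms, RTT = 40 ms (= 2 * Tprop, Tprop = 20 ms)
Cycle time = Ttrans + RTT = 1 + 40 = 41 ms (first packet sent until its ACK returns)
W * Ttrans = 2 * 1 = 2 ms of sending per cycle
W * Ttrans / (Ttrans + RTT) = 2 / 41 = 0.048780
U = min(1, 0.048780) = 0.048780
U% = 4.88%

4.88


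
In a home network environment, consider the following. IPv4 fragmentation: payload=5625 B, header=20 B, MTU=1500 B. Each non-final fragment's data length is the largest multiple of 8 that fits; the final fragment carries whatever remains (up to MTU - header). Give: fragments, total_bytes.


Max data per non-final fragment = floor((MTU - header)/8)*8 = floor((1500 - 20)/8)*8 = floor(1480/8)*8 = 1480 B
Final fragment needs no 8-byte alignment: it can carry up to MTU - header = 1480 B
Non-final fragments needed = ceil((payload - 1480) / 1480) = ceil(4145/1480) = ceil(2.8007) = 3
Number of fragments = 3 + 1 = 4
Fragment sizes (data): 3 * 1480 B + 1185 B (last, 1185 <= 1480 OK)
Total bytes sent = payload + n_frags * header = 5625 + 4*20 = 5625 + 80 = 5705 B

4, 5705


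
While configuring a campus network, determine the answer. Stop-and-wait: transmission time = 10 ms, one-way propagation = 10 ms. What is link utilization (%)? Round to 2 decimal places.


Given: Ttrans = 10 ms, Tprop = 10 ms
RTT = 2 * Tprop = 2 * 10 = 20 ms
U = Ttrans / (Ttrans + RTT)
U = 10 / (10 + 20)
U = 10 / 30 = 0.333333
U% = 33.33%

33.33


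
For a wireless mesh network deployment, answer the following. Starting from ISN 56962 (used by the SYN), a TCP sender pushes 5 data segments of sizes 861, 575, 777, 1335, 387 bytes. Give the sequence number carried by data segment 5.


The SYN occupies sequence number ISN = 56962, so the first data byte is ISN + 1 = 56963.
SEQ of data segment i = (ISN + 1) + sum of payload sizes of segments 1..i-1.
Segment 1: SEQ = 56963, payload = 861 bytes
Segment 2: SEQ = 57824, payload = 575 bytes
Segment 3: SEQ = 58399, payload = 777 bytes
Segment 4: SEQ = 59176, payload = 1335 bytes
Segment 5: SEQ = 60511, payload = 387 bytes
SEQ of segment 5 = 56963 + 861 + 575 + 777 + 1335 = 60511

60511


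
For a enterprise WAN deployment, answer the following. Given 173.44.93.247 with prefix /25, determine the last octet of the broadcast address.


Given: IP = 173.44.93.247, prefix = /25
Host bits = 32 - 25 = 7
Network last octet = 247 AND mask = 128
Host part size = 2^7 - 1 = 127
Broadcast last octet = 128 OR 127 = 255

255


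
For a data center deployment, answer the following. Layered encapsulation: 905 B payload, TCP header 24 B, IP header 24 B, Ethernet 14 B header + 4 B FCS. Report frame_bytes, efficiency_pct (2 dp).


TCP segment = 905 + 24 = 929 B
IP packet = 929 + 24 = 953 B
Ethernet frame = 953 + 14 + 4 = 971 B
Efficiency = app / frame = 905 / 971 = 0.932029 = 93.2029% -> 93.20% (2 dp)

971, 93.20


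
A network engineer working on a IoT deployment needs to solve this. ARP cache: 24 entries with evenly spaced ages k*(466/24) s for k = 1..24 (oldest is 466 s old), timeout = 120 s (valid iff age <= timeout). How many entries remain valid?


Ages are k * 466/24 s for k = 1..24 (spacing = 19.4167 s).
Entry k is valid iff k * 466/24 <= 120 iff k <= 24 * 120 / 466 = 6.1803
n_valid = floor(6.1803) = 6
(n_stale = 24 - 6 = 18)

6


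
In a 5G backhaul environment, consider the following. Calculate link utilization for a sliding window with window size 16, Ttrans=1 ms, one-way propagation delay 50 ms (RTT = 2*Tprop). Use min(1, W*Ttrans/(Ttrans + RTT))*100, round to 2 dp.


Given: W = 16, Ttrans = 1 ms, RTT = 100 ms (= 2 * Tprop, Tprop = 50 ms)
Cycle time = Ttrans + RTT = 1 + 100 = 101 ms (first packet sent until its ACK returns)
W * Ttrans = 16 * 1 = 16 ms of sending per cycle
W * Ttrans / (Ttrans + RTT) = 16 / 101 = 0.158416
U = min(1, 0.158416) = 0.158416
U% = 15.84%

15.84


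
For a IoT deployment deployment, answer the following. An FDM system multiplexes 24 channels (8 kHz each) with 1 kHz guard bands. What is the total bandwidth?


Given: 24 channels, 8 kHz each, guard = 1 kHz
Channel bandwidth = 24 * 8 = 192 kHz
Guard bands = 23 gaps * 1 kHz = 23 kHz
Total = 192 + 23 = 215 kHz

215


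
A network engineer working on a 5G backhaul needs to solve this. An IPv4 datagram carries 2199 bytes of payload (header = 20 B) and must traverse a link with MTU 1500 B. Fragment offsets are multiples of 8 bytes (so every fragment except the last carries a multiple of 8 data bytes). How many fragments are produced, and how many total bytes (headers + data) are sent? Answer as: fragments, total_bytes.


Max data per non-final fragment = floor((MTU - header)/8)*8 = floor((1500 - 20)/8)*8 = floor(1480/8)*8 = 1480 B
Final fragment needs no 8-byte alignment: it can carry up to MTU - header = 1480 B
Non-final fragments needed = ceil((payload - 1480) / 1480) = ceil(719/1480) = ceil(0.4858) = 1
Number of fragments = 1 + 1 = 2
Fragment sizes (data): 1 * 1480 B + 719 B (last, 719 <= 1480 OK)
Total bytes sent = payload + n_frags * header = 2199 + 2*20 = 2199 + 40 = 2239 B

2, 2239


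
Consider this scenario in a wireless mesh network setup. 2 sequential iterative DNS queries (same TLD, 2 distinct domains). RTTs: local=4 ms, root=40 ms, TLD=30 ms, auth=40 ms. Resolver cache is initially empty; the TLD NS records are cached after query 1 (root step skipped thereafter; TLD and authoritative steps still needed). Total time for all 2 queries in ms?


Lookup 1 (cold cache): local + root + TLD + auth = 4 + 40 + 30 + 40 = 114 ms
Lookups 2..2 (TLD NS cached -> skip root; new domain -> still ask TLD and auth): local + TLD + auth = 4 + 30 + 40 = 74 ms each
Remaining 1 lookups: 1 * 74 = 74 ms
Total = 114 + 74 = 188 ms

188


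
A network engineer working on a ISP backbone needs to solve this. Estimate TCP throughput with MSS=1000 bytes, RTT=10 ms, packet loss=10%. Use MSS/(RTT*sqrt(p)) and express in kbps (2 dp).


Given: MSS = 1000 bytes, RTT = 10 ms, loss = 10%
RTT in seconds = 10 / 1000 = 0.01
Loss rate = 10% = 0.1
sqrt(loss) = sqrt(0.1) = 0.316227766017
Throughput (bytes/s) = 1000 / (0.01 * 0.316227766017) = 316227.7660
Throughput (kbps) = 316227.7660 * 8 / 1000 = 2529.822128 -> 2529.82 kbps (2 dp)

2529.82


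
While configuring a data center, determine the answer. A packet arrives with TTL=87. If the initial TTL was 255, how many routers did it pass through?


Given: initial TTL = 255, received TTL = 87
Hops = initial TTL - received TTL
Hops = 255 - 87 = 168

168


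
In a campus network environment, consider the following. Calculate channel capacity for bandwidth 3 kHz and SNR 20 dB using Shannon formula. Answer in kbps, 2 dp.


Given: B = 3 kHz, SNR = 20 dB
SNR linear = 10^(20/10) = 100
1 + SNR = 101
log2(101) = 6.6582114828
C = 3 * 1000 * 6.6582114828 = 19974.6344 bps
C = 19.974634 kbps -> 19.97 kbps (2 dp)

19.97


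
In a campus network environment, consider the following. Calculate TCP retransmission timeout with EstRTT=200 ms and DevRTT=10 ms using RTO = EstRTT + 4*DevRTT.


Given: EstRTT = 200 ms, DevRTT = 10 ms
Timeout = EstRTT + 4 * DevRTT
4 * DevRTT = 4 * 10 = 40
Timeout = 200 + 40 = 240 ms

240


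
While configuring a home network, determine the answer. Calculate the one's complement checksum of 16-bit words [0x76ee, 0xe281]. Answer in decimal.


Given words: [0x76ee, 0xe281]
Step 1: Sum all words
Raw sum = 30446 + 57985 = 88431
Step 2: Fold carry: (22895 + 1) = 22896
One's complement = ~22896 & 0xFFFF = 42639

42639


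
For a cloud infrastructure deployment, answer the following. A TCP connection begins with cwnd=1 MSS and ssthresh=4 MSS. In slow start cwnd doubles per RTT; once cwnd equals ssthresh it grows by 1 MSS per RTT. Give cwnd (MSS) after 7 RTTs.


RTT 0: cwnd = 1 MSS (initial)
RTT 1: cwnd = 2 MSS (slow start, doubled)
RTT 2: cwnd = 4 MSS (slow start, doubled)
RTT 3: cwnd = 5 MSS (congestion avoidance, +1)
RTT 4: cwnd = 6 MSS (congestion avoidance, +1)
RTT 5: cwnd = 7 MSS (congestion avoidance, +1)
RTT 6: cwnd = 8 MSS (congestion avoidance, +1)
RTT 7: cwnd = 9 MSS (congestion avoidance, +1)

9


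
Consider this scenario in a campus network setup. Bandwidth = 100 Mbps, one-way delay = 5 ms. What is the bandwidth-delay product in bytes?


Given: bandwidth = 100 Mbps, delay = 5 ms
BDP in bits = 100 * 10^6 * 5 / 1000
BDP in bits = 500000
BDP in bytes = 500000 / 8 = 62500

62500


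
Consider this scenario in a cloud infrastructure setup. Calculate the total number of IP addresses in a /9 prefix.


Given: CIDR prefix /9
Host bits = 32 - 9 = 23
Total addresses = 2^23 = 8388608

8388608


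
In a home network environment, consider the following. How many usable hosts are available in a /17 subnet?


Given: subnet mask /17
Host bits = 32 - 17 = 15
Total addresses = 2^15 = 32768
Usable hosts = 32768 - 2 (network + broadcast) = 32766

32766


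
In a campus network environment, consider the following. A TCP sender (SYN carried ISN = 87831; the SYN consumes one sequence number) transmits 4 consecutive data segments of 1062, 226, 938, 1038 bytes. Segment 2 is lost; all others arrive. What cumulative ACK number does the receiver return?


SYN uses sequence number 87831; first data byte = ISN + 1 = 87832.
Segment 1: SEQ = 87832, len = 1062 B, covers [87832, 88893]
Segment 2: SEQ = 88894, len = 226 B, covers [88894, 89119] [LOST]
Segment 3: SEQ = 89120, len = 938 B, covers [89120, 90057]
Segment 4: SEQ = 90058, len = 1038 B, covers [90058, 91095]
In-order data received: bytes [87832, 88893] (segments 1..1).
Segment 2 missing -> gap begins at byte 88894; later segments buffered out of order.
Cumulative ACK = next expected in-order byte = 87832 + 1062 = 88894

88894


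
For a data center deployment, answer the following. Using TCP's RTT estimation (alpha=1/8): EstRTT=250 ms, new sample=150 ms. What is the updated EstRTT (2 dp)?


Given: EstRTT = 250 ms, SampleRTT = 150 ms, alpha = 1/8
New EstRTT = (1 - alpha) * EstRTT + alpha * SampleRTT
(7/8) * 250 = 218.75
(1/8) * 150 = 18.75
New EstRTT = 218.75 + 18.75 = 237.5 ms -> 237.50 ms (2 dp)

237.50


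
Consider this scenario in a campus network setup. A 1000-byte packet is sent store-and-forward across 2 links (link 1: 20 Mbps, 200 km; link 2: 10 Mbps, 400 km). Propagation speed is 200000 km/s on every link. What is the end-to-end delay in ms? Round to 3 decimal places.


Packet = 1000 bytes = 8000 bits. Store-and-forward: sum (t_trans + t_prop) per link.
Link 1: t_trans = 8000/(20*10^6) s = 0.4000 ms; t_prop = 200/200000 s = 1.0000 ms; subtotal = 1.4000 ms
Link 2: t_trans = 8000/(10*10^6) s = 0.8000 ms; t_prop = 400/200000 s = 2.0000 ms; subtotal = 2.8000 ms
End-to-end = 1.4000 + 2.8000 = 4.2000 ms -> 4.200 ms (3 dp)

4.200


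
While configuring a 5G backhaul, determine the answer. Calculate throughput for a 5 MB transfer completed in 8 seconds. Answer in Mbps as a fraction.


Given: file = 5 MB, time = 8 s
File in Mb = 5 * 8 = 40 Mb
Throughput = 40 / 8 Mbps
Throughput = 5 Mbps

5


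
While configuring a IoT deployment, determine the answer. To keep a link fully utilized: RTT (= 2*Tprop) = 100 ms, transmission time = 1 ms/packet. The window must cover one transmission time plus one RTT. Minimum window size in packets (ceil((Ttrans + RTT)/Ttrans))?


Given: Ttrans = 1 ms, RTT = 100 ms (= 2 * Tprop, Tprop = 50 ms)
Time until first ACK returns = Ttrans + RTT = 1 + 100 = 101 ms
Need W * Ttrans >= Ttrans + RTT  ->  W >= (Ttrans + RTT) / Ttrans
(Ttrans + RTT) / Ttrans = 101 / 1 = 101
W_min = ceil(101) = 101

101


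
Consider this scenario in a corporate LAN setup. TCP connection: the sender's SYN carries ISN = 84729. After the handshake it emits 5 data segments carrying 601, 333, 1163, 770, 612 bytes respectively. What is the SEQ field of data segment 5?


The SYN occupies sequence number ISN = 84729, so the first data byte is ISN + 1 = 84730.
SEQ of data segment i = (ISN + 1) + sum of payload sizes of segments 1..i-1.
Segment 1: SEQ = 84730, payload = 601 bytes
Segment 2: SEQ = 85331, payload = 333 bytes
Segment 3: SEQ = 85664, payload = 1163 bytes
Segment 4: SEQ = 86827, payload = 770 bytes
Segment 5: SEQ = 87597, payload = 612 bytes
SEQ of segment 5 = 84730 + 601 + 333 + 1163 + 770 = 87597

87597


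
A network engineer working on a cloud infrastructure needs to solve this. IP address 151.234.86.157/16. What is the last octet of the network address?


Given: IP = 151.234.86.157, prefix = /16
Subnet mask = 255.255.0.0
Last octet of IP: 157
Last octet of mask: 0
Network last octet = 157 AND 0 = 0

0


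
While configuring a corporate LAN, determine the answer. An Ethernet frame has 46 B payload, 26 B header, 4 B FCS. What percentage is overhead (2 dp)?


Given: payload = 46 B, header = 26 B, trailer = 4 B
Overhead bytes = header + trailer = 26 + 4 = 30
Total frame = payload + overhead = 46 + 30 = 76
Overhead % = 30 / 76 * 100 = 39.4737% -> 39.47% (2 dp)

39.47


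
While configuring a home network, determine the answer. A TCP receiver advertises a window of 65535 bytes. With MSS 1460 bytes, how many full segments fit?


Given: RWND = 65535 bytes, MSS = 1460 bytes
Full segments = floor(RWND / MSS)
Full segments = floor(65535 / 1460)
Full segments = floor(44.887) = 44

44


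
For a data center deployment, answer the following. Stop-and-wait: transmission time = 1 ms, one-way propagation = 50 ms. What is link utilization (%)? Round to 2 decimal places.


Given: Ttrans = 1 ms, Tprop = 50 ms
RTT = 2 * Tprop = 2 * 50 = 100 ms
U = Ttrans / (Ttrans + RTT)
U = 1 / (1 + 100)
U = 1 / 101 = 0.009901
U% = 0.99%

0.99


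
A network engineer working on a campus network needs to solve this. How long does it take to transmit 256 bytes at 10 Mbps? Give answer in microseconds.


Given: packet = 256 bytes, bandwidth = 10 Mbps
Packet in bits = 256 * 8 = 2048 bits
Bandwidth = 10 * 10^6 = 10000000 bps
Time = 2048 / 10000000 seconds
Time in us = 2048 * 10^6 / 10000000 = 204.8

204.8


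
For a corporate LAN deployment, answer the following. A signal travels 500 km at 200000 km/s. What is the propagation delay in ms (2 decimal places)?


Given: distance = 500 km, speed = 200000 km/s
Delay = distance / speed = 500 / 200000 seconds
Delay in ms = 500 * 1000 / 200000
Delay = 2.5000 ms
Rounded to 2 dp = 2.50 ms

2.50


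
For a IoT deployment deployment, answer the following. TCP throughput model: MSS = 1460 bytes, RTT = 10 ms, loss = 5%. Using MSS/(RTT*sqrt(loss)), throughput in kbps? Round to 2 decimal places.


Given: MSS = 1460 bytes, RTT = 10 ms, loss = 5%
RTT in seconds = 10 / 1000 = 0.01
Loss rate = 5% = 0.05
sqrt(loss) = sqrt(0.05) = 0.223606797750
Throughput (bytes/s) = 1460 / (0.01 * 0.223606797750) = 652931.8494
Throughput (kbps) = 652931.8494 * 8 / 1000 = 5223.454795 -> 5223.45 kbps (2 dp)

5223.45


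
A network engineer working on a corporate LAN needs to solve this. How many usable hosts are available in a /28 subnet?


Given: subnet mask /28
Host bits = 32 - 28 = 4
Total addresses = 2^4 = 16
Usable hosts = 16 - 2 (network + broadcast) = 14

14


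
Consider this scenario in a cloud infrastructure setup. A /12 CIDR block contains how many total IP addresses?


Given: CIDR prefix /12
Host bits = 32 - 12 = 20
Total addresses = 2^20 = 1048576

1048576


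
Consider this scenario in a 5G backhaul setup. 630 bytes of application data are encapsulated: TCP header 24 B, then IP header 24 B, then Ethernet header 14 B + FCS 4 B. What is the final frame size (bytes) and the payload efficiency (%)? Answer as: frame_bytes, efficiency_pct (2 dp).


TCP segment = 630 + 24 = 654 B
IP packet = 654 + 24 = 678 B
Ethernet frame = 678 + 14 + 4 = 696 B
Efficiency = app / frame = 630 / 696 = 0.905172 = 90.5172% -> 90.52% (2 dp)

696, 90.52


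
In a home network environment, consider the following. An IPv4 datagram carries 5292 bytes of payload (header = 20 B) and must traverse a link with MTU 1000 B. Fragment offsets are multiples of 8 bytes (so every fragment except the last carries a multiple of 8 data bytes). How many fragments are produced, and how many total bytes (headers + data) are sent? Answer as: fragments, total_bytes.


Max data per non-final fragment = floor((MTU - header)/8)*8 = floor((1000 - 20)/8)*8 = floor(980/8)*8 = 976 B
Final fragment needs no 8-byte alignment: it can carry up to MTU - header = 980 B
Non-final fragments needed = ceil((payload - 980) / 976) = ceil(4312/976) = ceil(4.4180) = 5
Number of fragments = 5 + 1 = 6
Fragment sizes (data): 5 * 976 B + 412 B (last, 412 <= 980 OK)
Total bytes sent = payload + n_frags * header = 5292 + 6*20 = 5292 + 120 = 5412 B

6, 5412


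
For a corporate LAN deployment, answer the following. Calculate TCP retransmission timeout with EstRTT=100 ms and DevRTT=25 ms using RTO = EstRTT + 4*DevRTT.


Given: EstRTT = 100 ms, DevRTT = 25 ms
Timeout = EstRTT + 4 * DevRTT
4 * DevRTT = 4 * 25 = 100
Timeout = 100 + 100 = 200 ms

200


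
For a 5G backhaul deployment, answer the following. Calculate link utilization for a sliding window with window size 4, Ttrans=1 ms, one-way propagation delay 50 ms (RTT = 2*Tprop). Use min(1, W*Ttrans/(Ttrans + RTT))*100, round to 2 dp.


Given: W = 4, Ttrans = 1 ms, RTT = 100 ms (= 2 * Tprop, Tprop = 50 ms)
Cycle time = Ttrans + RTT = 1 + 100 = 101 ms (first packet sent until its ACK returns)
W * Ttrans = 4 * 1 = 4 ms of sending per cycle
W * Ttrans / (Ttrans + RTT) = 4 / 101 = 0.039604
U = min(1, 0.039604) = 0.039604
U% = 3.96%

3.96


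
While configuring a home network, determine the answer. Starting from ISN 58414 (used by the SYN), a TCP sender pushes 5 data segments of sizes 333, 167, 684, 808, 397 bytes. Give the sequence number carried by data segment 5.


The SYN occupies sequence number ISN = 58414, so the first data byte is ISN + 1 = 58415.
SEQ of data segment i = (ISN + 1) + sum of payload sizes of segments 1..i-1.
Segment 1: SEQ = 58415, payload = 333 bytes
Segment 2: SEQ = 58748, payload = 167 bytes
Segment 3: SEQ = 58915, payload = 684 bytes
Segment 4: SEQ = 59599, payload = 808 bytes
Segment 5: SEQ = 60407, payload = 397 bytes
SEQ of segment 5 = 58415 + 333 + 167 + 684 + 808 = 60407

60407


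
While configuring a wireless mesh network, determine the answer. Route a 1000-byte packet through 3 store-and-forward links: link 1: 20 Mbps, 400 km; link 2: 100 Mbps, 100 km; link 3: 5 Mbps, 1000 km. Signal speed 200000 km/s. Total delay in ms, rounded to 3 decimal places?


Packet = 1000 bytes = 8000 bits. Store-and-forward: sum (t_trans + t_prop) per link.
Link 1: t_trans = 8000/(20*10^6) s = 0.4000 ms; t_prop = 400/200000 s = 2.0000 ms; subtotal = 2.4000 ms
Link 2: t_trans = 8000/(100*10^6) s = 0.0800 ms; t_prop = 100/200000 s = 0.5000 ms; subtotal = 0.5800 ms
Link 3: t_trans = 8000/(5*10^6) s = 1.6000 ms; t_prop = 1000/200000 s = 5.0000 ms; subtotal = 6.6000 ms
End-to-end = 2.4000 + 0.5800 + 6.6000 = 9.5800 ms -> 9.580 ms (3 dp)

9.580


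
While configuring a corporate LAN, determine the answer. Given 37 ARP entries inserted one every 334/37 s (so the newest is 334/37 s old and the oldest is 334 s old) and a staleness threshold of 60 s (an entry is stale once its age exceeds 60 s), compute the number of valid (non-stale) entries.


Ages are k * 334/37 s for k = 1..37 (spacing = 9.0270 s).
Entry k is valid iff k * 334/37 <= 60 iff k <= 37 * 60 / 334 = 6.6467
n_valid = floor(6.6467) = 6
(n_stale = 37 - 6 = 31)

6


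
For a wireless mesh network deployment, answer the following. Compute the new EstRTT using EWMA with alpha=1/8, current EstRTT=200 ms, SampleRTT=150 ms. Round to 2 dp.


Given: EstRTT = 200 ms, SampleRTT = 150 ms, alpha = 1/8
New EstRTT = (1 - alpha) * EstRTT + alpha * SampleRTT
(7/8) * 200 = 175
(1/8) * 150 = 18.75
New EstRTT = 175 + 18.75 = 193.75 ms -> 193.75 ms (2 dp)

193.75


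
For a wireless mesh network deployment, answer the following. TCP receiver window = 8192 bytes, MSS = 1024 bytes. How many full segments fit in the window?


Given: RWND = 8192 bytes, MSS = 1024 bytes
Full segments = floor(RWND / MSS)
Full segments = floor(8192 / 1024)
Full segments = floor(8.0) = 8

8


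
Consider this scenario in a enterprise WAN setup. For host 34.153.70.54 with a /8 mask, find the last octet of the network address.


Given: IP = 34.153.70.54, prefix = /8
Subnet mask = 255.0.0.0
Last octet of IP: 54
Last octet of mask: 0
Network last octet = 54 AND 0 = 0

0


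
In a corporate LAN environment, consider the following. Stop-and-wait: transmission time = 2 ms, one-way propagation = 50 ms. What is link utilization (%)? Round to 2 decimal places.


Given: Ttrans = 2 ms, Tprop = 50 ms
RTT = 2 * Tprop = 2 * 50 = 100 ms
U = Ttrans / (Ttrans + RTT)
U = 2 / (2 + 100)
U = 2 / 102 = 0.019608
U% = 1.96%

1.96


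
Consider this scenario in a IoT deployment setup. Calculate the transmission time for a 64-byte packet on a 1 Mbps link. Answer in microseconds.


Given: packet = 64 bytes, bandwidth = 1 Mbps
Packet in bits = 64 * 8 = 512 bits
Bandwidth = 1 * 10^6 = 1000000 bps
Time = 512 / 1000000 seconds
Time in us = 512 * 10^6 / 1000000 = 512

512


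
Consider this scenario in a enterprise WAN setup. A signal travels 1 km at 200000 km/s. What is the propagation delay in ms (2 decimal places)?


Given: distance = 1 km, speed = 200000 km/s
Delay = distance / speed = 1 / 200000 seconds
Delay in ms = 1 * 1000 / 200000
Delay = 0.0050 ms
Rounded to 2 dp = 0.01 ms

0.01


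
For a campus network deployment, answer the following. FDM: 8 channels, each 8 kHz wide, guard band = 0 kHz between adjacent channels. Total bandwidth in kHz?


Given: 8 channels, 8 kHz each, guard = 0 kHz
Channel bandwidth = 8 * 8 = 64 kHz
Guard bands = 7 gaps * 0 kHz = 0 kHz
Total = 64 + 0 = 64 kHz

64


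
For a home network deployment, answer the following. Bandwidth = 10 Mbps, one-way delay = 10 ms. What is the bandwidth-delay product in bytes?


Given: bandwidth = 10 Mbps, delay = 10 ms
BDP in bits = 10 * 10^6 * 10 / 1000
BDP in bits = 100000
BDP in bytes = 100000 / 8 = 12500

12500


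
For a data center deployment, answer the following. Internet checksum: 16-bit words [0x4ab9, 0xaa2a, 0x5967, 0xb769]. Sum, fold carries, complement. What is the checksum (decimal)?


Given words: [0x4ab9, 0xaa2a, 0x5967, 0xb769]
Step 1: Sum all words
Raw sum = 19129 + 43562 + 22887 + 46953 = 132531
Step 2: Fold carry: (1459 + 2) = 1461
One's complement = ~1461 & 0xFFFF = 64074

64074


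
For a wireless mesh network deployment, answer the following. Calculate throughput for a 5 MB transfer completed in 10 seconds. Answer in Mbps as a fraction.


Given: file = 5 MB, time = 10 s
File in Mb = 5 * 8 = 40 Mb
Throughput = 40 / 10 Mbps
Throughput = 4 Mbps

4


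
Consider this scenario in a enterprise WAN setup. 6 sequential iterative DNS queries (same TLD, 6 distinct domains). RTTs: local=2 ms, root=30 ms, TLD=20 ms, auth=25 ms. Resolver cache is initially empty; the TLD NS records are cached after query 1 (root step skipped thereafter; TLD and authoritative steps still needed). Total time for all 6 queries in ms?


Lookup 1 (cold cache): local + root + TLD + auth = 2 + 30 + 20 + 25 = 77 ms
Lookups 2..6 (TLD NS cached -> skip root; new domain -> still ask TLD and auth): local + TLD + auth = 2 + 20 + 25 = 47 ms each
Remaining 5 lookups: 5 * 47 = 235 ms
Total = 77 + 235 = 312 ms

312


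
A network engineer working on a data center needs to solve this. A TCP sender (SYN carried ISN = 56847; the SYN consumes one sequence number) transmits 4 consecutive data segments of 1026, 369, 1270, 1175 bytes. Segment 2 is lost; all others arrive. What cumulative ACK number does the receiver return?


SYN uses sequence number 56847; first data byte = ISN + 1 = 56848.
Segment 1: SEQ = 56848, len = 1026 B, covers [56848, 57873]
Segment 2: SEQ = 57874, len = 369 B, covers [57874, 58242] [LOST]
Segment 3: SEQ = 58243, len = 1270 B, covers [58243, 59512]
Segment 4: SEQ = 59513, len = 1175 B, covers [59513, 60687]
In-order data received: bytes [56848, 57873] (segments 1..1).
Segment 2 missing -> gap begins at byte 57874; later segments buffered out of order.
Cumulative ACK = next expected in-order byte = 56848 + 1026 = 57874

57874


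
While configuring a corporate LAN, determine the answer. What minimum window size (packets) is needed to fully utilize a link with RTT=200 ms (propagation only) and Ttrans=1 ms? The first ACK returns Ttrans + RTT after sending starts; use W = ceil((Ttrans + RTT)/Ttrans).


Given: Ttrans = 1 ms, RTT = 200 ms (= 2 * Tprop, Tprop = 100 ms)
Time until first ACK returns = Ttrans + RTT = 1 + 200 = 201 ms
Need W * Ttrans >= Ttrans + RTT  ->  W >= (Ttrans + RTT) / Ttrans
(Ttrans + RTT) / Ttrans = 201 / 1 = 201
W_min = ceil(201) = 201

201


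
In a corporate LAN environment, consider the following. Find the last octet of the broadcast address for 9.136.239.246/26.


Given: IP = 9.136.239.246, prefix = /26
Host bits = 32 - 26 = 6
Network last octet = 246 AND mask = 192
Host part size = 2^6 - 1 = 63
Broadcast last octet = 192 OR 63 = 255

255


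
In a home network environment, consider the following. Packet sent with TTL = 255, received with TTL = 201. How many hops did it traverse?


Given: initial TTL = 255, received TTL = 201
Hops = initial TTL - received TTL
Hops = 255 - 201 = 54

54


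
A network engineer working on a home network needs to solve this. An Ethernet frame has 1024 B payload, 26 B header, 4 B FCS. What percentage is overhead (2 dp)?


Given: payload = 1024 B, header = 26 B, trailer = 4 B
Overhead bytes = header + trailer = 26 + 4 = 30
Total frame = payload + overhead = 1024 + 30 = 1054
Overhead % = 30 / 1054 * 100 = 2.8463% -> 2.85% (2 dp)

2.85


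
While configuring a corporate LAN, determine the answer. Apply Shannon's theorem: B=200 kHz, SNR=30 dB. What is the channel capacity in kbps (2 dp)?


Given: B = 200 kHz, SNR = 30 dB
SNR linear = 10^(30/10) = 1000
1 + SNR = 1001
log2(1001) = 9.9672262588
C = 200 * 1000 * 9.9672262588 = 1993445.2518 bps
C = 1993.445252 kbps -> 1993.45 kbps (2 dp)

1993.45


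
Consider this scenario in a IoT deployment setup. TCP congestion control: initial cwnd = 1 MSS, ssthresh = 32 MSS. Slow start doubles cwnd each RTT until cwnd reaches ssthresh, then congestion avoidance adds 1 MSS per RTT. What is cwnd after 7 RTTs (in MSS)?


RTT 0: cwnd = 1 MSS (initial)
RTT 1: cwnd = 2 MSS (slow start, doubled)
RTT 2: cwnd = 4 MSS (slow start, doubled)
RTT 3: cwnd = 8 MSS (slow start, doubled)
RTT 4: cwnd = 16 MSS (slow start, doubled)
RTT 5: cwnd = 32 MSS (slow start, doubled)
RTT 6: cwnd = 33 MSS (congestion avoidance, +1)
RTT 7: cwnd = 34 MSS (congestion avoidance, +1)

34


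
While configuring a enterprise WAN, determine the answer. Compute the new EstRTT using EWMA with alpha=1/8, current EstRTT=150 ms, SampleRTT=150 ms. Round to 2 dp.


Given: EstRTT = 150 ms, SampleRTT = 150 ms, alpha = 1/8
New EstRTT = (1 - alpha) * EstRTT + alpha * SampleRTT
(7/8) * 150 = 131.25
(1/8) * 150 = 18.75
New EstRTT = 131.25 + 18.75 = 150 ms -> 150.00 ms (2 dp)

150.00


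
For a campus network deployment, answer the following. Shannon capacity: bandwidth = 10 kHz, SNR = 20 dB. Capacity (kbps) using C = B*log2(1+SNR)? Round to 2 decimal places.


Given: B = 10 kHz, SNR = 20 dB
SNR linear = 10^(20/10) = 100
1 + SNR = 101
log2(101) = 6.6582114828
C = 10 * 1000 * 6.6582114828 = 66582.1148 bps
C = 66.582115 kbps -> 66.58 kbps (2 dp)

66.58


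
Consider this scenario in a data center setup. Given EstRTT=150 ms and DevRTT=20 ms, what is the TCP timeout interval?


Given: EstRTT = 150 ms, DevRTT = 20 ms
Timeout = EstRTT + 4 * DevRTT
4 * DevRTT = 4 * 20 = 80
Timeout = 150 + 80 = 230 ms

230


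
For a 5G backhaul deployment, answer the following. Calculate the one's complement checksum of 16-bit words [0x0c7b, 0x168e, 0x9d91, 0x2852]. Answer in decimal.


Given words: [0x0c7b, 0x168e, 0x9d91, 0x2852]
Step 1: Sum all words
Raw sum = 3195 + 5774 + 40337 + 10322 = 59628
One's complement = ~59628 & 0xFFFF = 5907

5907


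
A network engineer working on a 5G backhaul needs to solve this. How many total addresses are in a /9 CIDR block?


Given: CIDR prefix /9
Host bits = 32 - 9 = 23
Total addresses = 2^23 = 8388608

8388608


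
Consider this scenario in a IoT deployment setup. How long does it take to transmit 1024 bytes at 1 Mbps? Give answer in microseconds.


Given: packet = 1024 bytes, bandwidth = 1 Mbps
Packet in bits = 1024 * 8 = 8192 bits
Bandwidth = 1 * 10^6 = 1000000 bps
Time = 8192 / 1000000 seconds
Time in us = 8192 * 10^6 / 1000000 = 8192

8192


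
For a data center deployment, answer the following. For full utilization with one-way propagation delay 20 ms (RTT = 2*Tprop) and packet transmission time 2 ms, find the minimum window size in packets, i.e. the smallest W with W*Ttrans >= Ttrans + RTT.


Given: Ttrans = 2 ms, RTT = 40 ms (= 2 * Tprop, Tprop = 20 ms)
Time until first ACK returns = Ttrans + RTT = 2 + 40 = 42 ms
Need W * Ttrans >= Ttrans + RTT  ->  W >= (Ttrans + RTT) / Ttrans
(Ttrans + RTT) / Ttrans = 42 / 2 = 21
W_min = ceil(21) = 21

21


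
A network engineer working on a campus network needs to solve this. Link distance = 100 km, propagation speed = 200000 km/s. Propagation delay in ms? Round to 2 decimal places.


Given: distance = 100 km, speed = 200000 km/s
Delay = distance / speed = 100 / 200000 seconds
Delay in ms = 100 * 1000 / 200000
Delay = 0.5000 ms
Rounded to 2 dp = 0.50 ms

0.50


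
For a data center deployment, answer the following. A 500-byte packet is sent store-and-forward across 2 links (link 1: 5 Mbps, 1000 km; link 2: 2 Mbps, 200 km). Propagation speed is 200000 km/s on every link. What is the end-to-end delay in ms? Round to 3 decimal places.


Packet = 500 bytes = 4000 bits. Store-and-forward: sum (t_trans + t_prop) per link.
Link 1: t_trans = 4000/(5*10^6) s = 0.8000 ms; t_prop = 1000/200000 s = 5.0000 ms; subtotal = 5.8000 ms
Link 2: t_trans = 4000/(2*10^6) s = 2.0000 ms; t_prop = 200/200000 s = 1.0000 ms; subtotal = 3.0000 ms
End-to-end = 5.8000 + 3.0000 = 8.8000 ms -> 8.800 ms (3 dp)

8.800


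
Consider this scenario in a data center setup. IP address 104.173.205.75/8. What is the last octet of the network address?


Given: IP = 104.173.205.75, prefix = /8
Subnet mask = 255.0.0.0
Last octet of IP: 75
Last octet of mask: 0
Network last octet = 75 AND 0 = 0

0


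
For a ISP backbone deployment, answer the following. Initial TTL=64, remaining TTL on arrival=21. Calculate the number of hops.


Given: initial TTL = 64, received TTL = 21
Hops = initial TTL - received TTL
Hops = 64 - 21 = 43

43


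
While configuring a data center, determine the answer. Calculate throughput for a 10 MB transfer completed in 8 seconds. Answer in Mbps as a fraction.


Given: file = 10 MB, time = 8 s
File in Mb = 10 * 8 = 80 Mb
Throughput = 80 / 8 Mbps
Throughput = 10 Mbps

10


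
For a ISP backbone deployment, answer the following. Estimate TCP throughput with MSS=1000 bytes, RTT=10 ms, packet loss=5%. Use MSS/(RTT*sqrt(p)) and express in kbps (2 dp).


Given: MSS = 1000 bytes, RTT = 10 ms, loss = 5%
RTT in seconds = 10 / 1000 = 0.01
Loss rate = 5% = 0.05
sqrt(loss) = sqrt(0.05) = 0.223606797750
Throughput (bytes/s) = 1000 / (0.01 * 0.223606797750) = 447213.5955
Throughput (kbps) = 447213.5955 * 8 / 1000 = 3577.708764 -> 3577.71 kbps (2 dp)

3577.71


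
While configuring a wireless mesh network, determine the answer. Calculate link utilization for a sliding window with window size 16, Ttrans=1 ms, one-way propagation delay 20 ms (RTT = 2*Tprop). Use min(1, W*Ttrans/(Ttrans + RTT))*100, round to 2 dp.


Given: W = 16, Ttrans = 1 ms, RTT = 40 ms (= 2 * Tprop, Tprop = 20 ms)
Cycle time = Ttrans + RTT = 1 + 40 = 41 ms (first packet sent until its ACK returns)
W * Ttrans = 16 * 1 = 16 ms of sending per cycle
W * Ttrans / (Ttrans + RTT) = 16 / 41 = 0.390244
U = min(1, 0.390244) = 0.390244
U% = 39.02%

39.02


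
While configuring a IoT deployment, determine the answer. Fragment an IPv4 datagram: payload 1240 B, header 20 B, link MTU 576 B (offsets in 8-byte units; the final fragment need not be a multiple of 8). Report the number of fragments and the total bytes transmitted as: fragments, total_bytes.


Max data per non-final fragment = floor((MTU - header)/8)*8 = floor((576 - 20)/8)*8 = floor(556/8)*8 = 552 B
Final fragment needs no 8-byte alignment: it can carry up to MTU - header = 556 B
Non-final fragments needed = ceil((payload - 556) / 552) = ceil(684/552) = ceil(1.2391) = 2
Number of fragments = 2 + 1 = 3
Fragment sizes (data): 2 * 552 B + 136 B (last, 136 <= 556 OK)
Total bytes sent = payload + n_frags * header = 1240 + 3*20 = 1240 + 60 = 1300 B

3, 1300


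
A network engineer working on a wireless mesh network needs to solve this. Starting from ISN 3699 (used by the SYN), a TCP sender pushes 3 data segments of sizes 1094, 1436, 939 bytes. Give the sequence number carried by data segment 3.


The SYN occupies sequence number ISN = 3699, so the first data byte is ISN + 1 = 3700.
SEQ of data segment i = (ISN + 1) + sum of payload sizes of segments 1..i-1.
Segment 1: SEQ = 3700, payload = 1094 bytes
Segment 2: SEQ = 4794, payload = 1436 bytes
Segment 3: SEQ = 6230, payload = 939 bytes
SEQ of segment 3 = 3700 + 1094 + 1436 = 6230

6230


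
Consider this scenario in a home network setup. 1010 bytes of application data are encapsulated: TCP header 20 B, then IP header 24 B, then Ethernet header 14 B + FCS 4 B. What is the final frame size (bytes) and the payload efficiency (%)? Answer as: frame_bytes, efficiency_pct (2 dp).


TCP segment = 1010 + 20 = 1030 B
IP packet = 1030 + 24 = 1054 B
Ethernet frame = 1054 + 14 + 4 = 1072 B
Efficiency = app / frame = 1010 / 1072 = 0.942164 = 94.2164% -> 94.22% (2 dp)

1072, 94.22


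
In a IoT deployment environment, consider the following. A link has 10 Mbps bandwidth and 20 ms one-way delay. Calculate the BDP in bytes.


Given: bandwidth = 10 Mbps, delay = 20 ms
BDP in bits = 10 * 10^6 * 20 / 1000
BDP in bits = 200000
BDP in bytes = 200000 / 8 = 25000

25000


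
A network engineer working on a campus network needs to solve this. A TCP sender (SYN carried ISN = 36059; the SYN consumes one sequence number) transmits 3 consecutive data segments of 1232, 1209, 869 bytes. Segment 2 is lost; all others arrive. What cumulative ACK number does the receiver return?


SYN uses sequence number 36059; first data byte = ISN + 1 = 36060.
Segment 1: SEQ = 36060, len = 1232 B, covers [36060, 37291]
Segment 2: SEQ = 37292, len = 1209 B, covers [37292, 38500] [LOST]
Segment 3: SEQ = 38501, len = 869 B, covers [38501, 39369]
In-order data received: bytes [36060, 37291] (segments 1..1).
Segment 2 missing -> gap begins at byte 37292; later segments buffered out of order.
Cumulative ACK = next expected in-order byte = 36060 + 1232 = 37292

37292


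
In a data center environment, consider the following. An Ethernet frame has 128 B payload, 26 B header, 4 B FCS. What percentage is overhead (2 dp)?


Given: payload = 128 B, header = 26 B, trailer = 4 B
Overhead bytes = header + trailer = 26 + 4 = 30
Total frame = payload + overhead = 128 + 30 = 158
Overhead % = 30 / 158 * 100 = 18.9873% -> 18.99% (2 dp)

18.99


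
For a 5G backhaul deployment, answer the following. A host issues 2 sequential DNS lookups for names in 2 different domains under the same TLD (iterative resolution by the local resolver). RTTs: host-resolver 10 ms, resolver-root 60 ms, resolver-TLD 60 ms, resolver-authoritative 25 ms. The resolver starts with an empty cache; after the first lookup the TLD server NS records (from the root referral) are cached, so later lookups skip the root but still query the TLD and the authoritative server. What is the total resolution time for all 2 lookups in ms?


Lookup 1 (cold cache): local + root + TLD + auth = 10 + 60 + 60 + 25 = 155 ms
Lookups 2..2 (TLD NS cached -> skip root; new domain -> still ask TLD and auth): local + TLD + auth = 10 + 60 + 25 = 95 ms each
Remaining 1 lookups: 1 * 95 = 95 ms
Total = 155 + 95 = 250 ms

250
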